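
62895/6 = 20965/2 = 10482.50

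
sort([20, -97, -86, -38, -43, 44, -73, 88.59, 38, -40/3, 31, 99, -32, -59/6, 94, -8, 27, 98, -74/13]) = [-97, -86, -73, -43, -38, -32, -40/3, -59/6, -8, -74/13, 20, 27, 31, 38, 44, 88.59, 94, 98, 99]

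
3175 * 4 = 12700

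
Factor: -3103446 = -1*2^1*3^1*517241^1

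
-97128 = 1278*(-76) 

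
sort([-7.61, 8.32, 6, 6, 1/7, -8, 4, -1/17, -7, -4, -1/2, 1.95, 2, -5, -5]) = [-8, -7.61, -7, -5, -5, -4, -1/2, -1/17, 1/7, 1.95, 2, 4, 6, 6, 8.32]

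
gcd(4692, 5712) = 204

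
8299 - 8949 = -650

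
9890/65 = 1978/13 ≈ 152.15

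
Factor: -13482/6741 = -1 * 2^1 = -2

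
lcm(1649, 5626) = 95642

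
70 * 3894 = 272580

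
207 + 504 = 711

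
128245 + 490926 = 619171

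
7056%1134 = 252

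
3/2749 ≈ 0.00109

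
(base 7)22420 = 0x1642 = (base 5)140243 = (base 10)5698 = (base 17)12c3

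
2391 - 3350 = -959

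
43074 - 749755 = -706681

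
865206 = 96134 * 9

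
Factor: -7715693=-1*79^1*101^1*967^1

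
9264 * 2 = 18528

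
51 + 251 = 302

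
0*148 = 0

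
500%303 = 197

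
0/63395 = 0 = 0.00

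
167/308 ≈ 0.542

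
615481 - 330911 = 284570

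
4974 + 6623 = 11597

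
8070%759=480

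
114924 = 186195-71271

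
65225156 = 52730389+12494767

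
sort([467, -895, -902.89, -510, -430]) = [-902.89, -895, -510, -430, 467]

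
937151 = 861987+75164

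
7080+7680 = 14760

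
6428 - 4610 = 1818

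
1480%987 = 493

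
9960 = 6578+3382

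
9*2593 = 23337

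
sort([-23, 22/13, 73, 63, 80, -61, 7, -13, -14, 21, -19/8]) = [-61, -23, -14, -13, -19/8, 22/13, 7, 21, 63, 73, 80]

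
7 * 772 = 5404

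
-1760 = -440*4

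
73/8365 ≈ 0.00873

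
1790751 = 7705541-5914790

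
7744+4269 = 12013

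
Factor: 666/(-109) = -1*2^1*3^2*37^1*109^(-1)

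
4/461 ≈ 0.00868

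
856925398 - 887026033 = -30100635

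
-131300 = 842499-973799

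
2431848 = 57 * 42664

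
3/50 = 0.06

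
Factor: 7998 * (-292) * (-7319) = 2^3 * 3^1 * 13^1 * 31^1 * 43^1 * 73^1 * 563^1 = 17092909704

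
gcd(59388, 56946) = 6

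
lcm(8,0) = 0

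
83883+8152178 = 8236061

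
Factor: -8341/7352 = -1*2^(-3)*19^1*439^1*919^(-1) 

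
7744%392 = 296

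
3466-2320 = 1146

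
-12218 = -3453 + -8765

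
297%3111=297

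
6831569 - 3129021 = 3702548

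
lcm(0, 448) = 0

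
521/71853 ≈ 0.00725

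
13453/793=16 + 765/793 ≈ 16.96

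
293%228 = 65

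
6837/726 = 9 + 101/242 ≈ 9.42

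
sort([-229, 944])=[-229, 944]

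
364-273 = 91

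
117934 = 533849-415915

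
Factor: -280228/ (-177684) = 3^ (-1)*67^ (-1)*317^1 = 317/201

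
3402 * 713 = 2425626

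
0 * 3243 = 0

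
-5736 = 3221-8957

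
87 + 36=123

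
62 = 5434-5372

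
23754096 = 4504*5274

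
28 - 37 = -9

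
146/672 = 73/336 ≈ 0.217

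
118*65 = 7670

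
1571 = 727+844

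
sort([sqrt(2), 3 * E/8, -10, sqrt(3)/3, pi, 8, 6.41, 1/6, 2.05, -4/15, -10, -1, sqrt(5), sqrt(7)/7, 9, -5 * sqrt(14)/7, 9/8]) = [-10, -10, -5 * sqrt(14)/7, -1, -4/15, 1/6, sqrt(7)/7, sqrt(3)/3, 3 * E/8, 9/8, sqrt(2), 2.05, sqrt(5), pi, 6.41, 8, 9]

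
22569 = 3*7523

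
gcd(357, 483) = 21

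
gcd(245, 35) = 35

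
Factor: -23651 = -1*67^1*353^1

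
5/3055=1/611 ≈ 0.00164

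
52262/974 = 26131/487 ≈ 53.66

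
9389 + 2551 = 11940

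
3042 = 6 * 507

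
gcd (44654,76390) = 2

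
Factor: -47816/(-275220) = 2^1*3^(-2)*5^(-1)*11^(-1)*43^1 = 86/495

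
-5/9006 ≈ -0.000555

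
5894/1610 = 3+76/115 ≈ 3.66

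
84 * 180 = 15120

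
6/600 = 1/100 = 0.01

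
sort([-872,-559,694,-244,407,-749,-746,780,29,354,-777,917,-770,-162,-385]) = [-872,-777,-770,-749,-746,-559,-385,-244,-162,29,354,407,694,780,917]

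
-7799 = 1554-9353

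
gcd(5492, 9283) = 1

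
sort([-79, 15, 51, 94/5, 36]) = [-79, 15, 94/5, 36, 51]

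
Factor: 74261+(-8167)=2^1*7^1*4721^1=66094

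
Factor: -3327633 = -1*3^2*31^1*11927^1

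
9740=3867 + 5873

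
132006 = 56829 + 75177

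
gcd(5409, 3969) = 9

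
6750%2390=1970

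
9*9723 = 87507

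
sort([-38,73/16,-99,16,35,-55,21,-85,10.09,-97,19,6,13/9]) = [-99,-97,-85,-55,-38,13/9,73/16,6,10.09,16,19,21,35]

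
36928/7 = 5275 + 3/7≈5275.43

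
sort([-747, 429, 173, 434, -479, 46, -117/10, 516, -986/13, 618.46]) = [-747, -479, -986/13, -117/10, 46, 173, 429, 434, 516, 618.46]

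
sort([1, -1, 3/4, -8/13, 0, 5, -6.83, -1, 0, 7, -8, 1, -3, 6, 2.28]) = [-8, -6.83, -3, -1, -1, -8/13, 0, 0, 3/4, 1, 1, 2.28, 5, 6, 7]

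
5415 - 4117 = 1298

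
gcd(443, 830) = 1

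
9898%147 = 49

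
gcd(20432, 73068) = 4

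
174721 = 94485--80236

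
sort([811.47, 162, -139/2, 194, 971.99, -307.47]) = [-307.47, -139/2, 162, 194, 811.47, 971.99]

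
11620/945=332/27 ≈ 12.30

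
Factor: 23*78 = 2^1*3^1*13^1*23^1 = 1794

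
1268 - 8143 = -6875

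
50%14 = 8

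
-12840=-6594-6246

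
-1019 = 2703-3722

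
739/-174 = -4-43/174≈-4.25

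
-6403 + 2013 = -4390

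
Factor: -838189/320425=-1*5^(-2)*7^(-1)*11^1*23^1*1831^(-1)*3313^1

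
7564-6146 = 1418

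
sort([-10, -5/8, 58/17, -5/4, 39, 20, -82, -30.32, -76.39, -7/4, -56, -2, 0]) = [-82, -76.39, -56, -30.32, -10, -2, -7/4, -5/4, -5/8, 0, 58/17, 20, 39]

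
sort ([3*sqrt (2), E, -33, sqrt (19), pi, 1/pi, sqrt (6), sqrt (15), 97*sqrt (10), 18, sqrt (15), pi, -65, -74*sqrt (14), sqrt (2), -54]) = [-74*sqrt (14), -65, -54, -33, 1/pi, sqrt (2), sqrt (6), E, pi, pi, sqrt (15), sqrt (15), 3*sqrt (2), sqrt (19), 18, 97*sqrt (10)]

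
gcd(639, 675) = 9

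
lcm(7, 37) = 259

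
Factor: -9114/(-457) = 2^1*3^1*7^2*31^1*457^(-1)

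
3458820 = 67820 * 51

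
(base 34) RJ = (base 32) T9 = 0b1110101001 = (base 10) 937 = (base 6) 4201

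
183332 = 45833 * 4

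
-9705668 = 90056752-99762420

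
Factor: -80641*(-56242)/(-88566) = -1*3^(-1)*11^1*29^(-1)*61^1*461^1*509^(-1)*7331^1 = -2267705561/44283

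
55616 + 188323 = 243939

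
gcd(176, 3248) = 16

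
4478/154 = 29 + 6/77 ≈ 29.08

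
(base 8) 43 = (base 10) 35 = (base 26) 19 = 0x23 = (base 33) 12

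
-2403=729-3132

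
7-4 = 3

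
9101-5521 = 3580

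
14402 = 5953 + 8449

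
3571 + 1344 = 4915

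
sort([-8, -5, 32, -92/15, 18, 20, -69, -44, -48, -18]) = [-69, -48, -44, -18, -8, -92/15, -5, 18, 20, 32]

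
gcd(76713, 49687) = 1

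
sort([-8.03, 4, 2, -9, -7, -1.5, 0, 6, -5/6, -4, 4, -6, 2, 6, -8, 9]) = [-9, -8.03, -8, -7, -6, -4, -1.5, -5/6, 0, 2, 2, 4, 4, 6, 6, 9]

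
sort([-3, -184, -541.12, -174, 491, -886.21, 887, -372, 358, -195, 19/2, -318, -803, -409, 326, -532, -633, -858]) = [-886.21, -858, -803, -633, -541.12, -532, -409, -372, -318, -195, -184, -174, -3, 19/2, 326, 358, 491, 887]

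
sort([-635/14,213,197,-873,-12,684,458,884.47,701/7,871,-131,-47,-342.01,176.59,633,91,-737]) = [-873,-737,-342.01,-131,-47,-635/14,-12,91,701/7,176.59,197,213,458,633,684,871,884.47]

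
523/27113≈0.0193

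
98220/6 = 16370 = 16370.00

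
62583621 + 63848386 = 126432007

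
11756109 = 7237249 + 4518860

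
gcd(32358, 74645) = 1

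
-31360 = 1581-32941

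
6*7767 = 46602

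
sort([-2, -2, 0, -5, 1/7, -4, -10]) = [-10, -5, -4, -2, -2, 0, 1/7]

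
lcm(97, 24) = 2328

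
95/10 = 19/2 = 9.50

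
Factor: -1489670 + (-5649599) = -1*17^1*19^1*23^1*31^2 = -7139269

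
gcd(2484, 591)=3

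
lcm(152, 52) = 1976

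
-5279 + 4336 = -943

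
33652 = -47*(-716)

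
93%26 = 15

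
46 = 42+4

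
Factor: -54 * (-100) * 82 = 2^4 * 3^3 * 5^2 * 41^1 = 442800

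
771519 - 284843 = 486676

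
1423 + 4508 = 5931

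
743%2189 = 743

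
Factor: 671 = 11^1 * 61^1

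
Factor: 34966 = 2^1*17483^1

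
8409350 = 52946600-44537250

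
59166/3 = 19722 = 19722.00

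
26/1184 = 13/592 ≈ 0.0220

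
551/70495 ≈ 0.00782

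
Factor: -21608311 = -1*21608311^1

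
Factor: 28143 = 3^2*53^1*59^1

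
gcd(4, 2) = 2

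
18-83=-65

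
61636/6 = 30818/3 ≈ 10272.67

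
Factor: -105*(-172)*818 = 2^3*3^1*5^1*7^1*43^1*409^1 = 14773080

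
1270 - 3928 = -2658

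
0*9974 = 0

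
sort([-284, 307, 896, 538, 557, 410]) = [-284, 307, 410, 538, 557, 896]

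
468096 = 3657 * 128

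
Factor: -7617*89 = -1*3^1*89^1*2539^1 = -677913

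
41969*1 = 41969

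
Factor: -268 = -1 * 2^2 * 67^1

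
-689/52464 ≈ -0.0131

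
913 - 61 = 852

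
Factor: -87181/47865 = -1*3^(-1)*5^(-1)*3191^(-1)*87181^1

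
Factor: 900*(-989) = -1*2^2*3^2*5^2*23^1*43^1 = -890100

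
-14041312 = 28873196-42914508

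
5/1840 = 1/368 ≈ 0.00272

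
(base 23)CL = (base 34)8P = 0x129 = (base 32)99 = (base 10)297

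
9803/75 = 130 + 53/75 ≈ 130.71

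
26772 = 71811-45039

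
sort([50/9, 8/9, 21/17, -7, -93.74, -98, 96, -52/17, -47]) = [-98, -93.74, -47, -7, -52/17, 8/9, 21/17, 50/9, 96]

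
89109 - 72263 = 16846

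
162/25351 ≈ 0.00639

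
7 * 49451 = 346157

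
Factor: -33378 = -1*2^1*3^1*5563^1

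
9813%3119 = 456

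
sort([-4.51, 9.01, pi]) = [-4.51, pi, 9.01]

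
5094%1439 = 777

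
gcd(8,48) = 8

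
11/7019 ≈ 0.00157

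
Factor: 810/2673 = 2^1*3^(-1)*5^1*11^(-1) = 10/33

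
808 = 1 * 808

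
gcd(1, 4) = 1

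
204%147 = 57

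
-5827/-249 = 23 + 100/249 ≈ 23.40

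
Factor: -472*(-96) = 2^8*3^1*59^1 = 45312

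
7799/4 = 1949 + 3/4 = 1949.75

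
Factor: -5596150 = -1*2^1*5^2*7^1*59^1*271^1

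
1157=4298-3141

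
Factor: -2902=-1*2^1*1451^1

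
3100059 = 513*6043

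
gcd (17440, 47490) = 10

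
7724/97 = 79 + 61/97 ≈ 79.63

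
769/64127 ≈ 0.0120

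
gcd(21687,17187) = 3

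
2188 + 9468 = 11656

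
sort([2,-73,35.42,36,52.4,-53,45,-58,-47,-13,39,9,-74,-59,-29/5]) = [-74,-73,-59,-58,-53,-47,-13,-29/5,2,9,35.42,36,39,45,52.4]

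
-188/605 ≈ -0.311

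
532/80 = 6 + 13/20 = 6.65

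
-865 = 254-1119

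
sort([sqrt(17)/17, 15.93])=[sqrt(17)/17, 15.93]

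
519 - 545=-26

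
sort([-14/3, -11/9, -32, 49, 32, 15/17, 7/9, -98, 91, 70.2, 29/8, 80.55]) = [-98, -32, -14/3, -11/9, 7/9, 15/17, 29/8, 32, 49, 70.2, 80.55, 91]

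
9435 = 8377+1058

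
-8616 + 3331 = -5285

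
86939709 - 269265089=-182325380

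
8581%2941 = 2699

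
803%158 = 13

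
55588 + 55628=111216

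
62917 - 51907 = 11010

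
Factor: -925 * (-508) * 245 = 2^2 * 5^3 * 7^2 * 37^1 * 127^1 = 115125500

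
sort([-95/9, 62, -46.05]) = [-46.05, -95/9, 62]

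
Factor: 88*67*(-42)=-1*2^4*3^1*7^1*11^1*67^1=-247632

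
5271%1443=942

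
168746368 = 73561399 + 95184969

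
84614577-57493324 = 27121253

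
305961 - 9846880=-9540919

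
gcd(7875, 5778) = 9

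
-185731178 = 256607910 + -442339088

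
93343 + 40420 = 133763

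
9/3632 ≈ 0.00248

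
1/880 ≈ 0.00114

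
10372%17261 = 10372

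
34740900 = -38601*(-900)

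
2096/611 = 3 + 263/611 ≈ 3.43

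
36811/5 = 7362+1/5 = 7362.20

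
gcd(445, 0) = 445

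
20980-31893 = -10913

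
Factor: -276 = -1 * 2^2 * 3^1 * 23^1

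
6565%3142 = 281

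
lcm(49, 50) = 2450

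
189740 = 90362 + 99378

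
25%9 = 7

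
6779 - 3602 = 3177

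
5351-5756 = -405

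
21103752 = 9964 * 2118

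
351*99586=34954686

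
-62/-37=1 + 25/37 ≈ 1.68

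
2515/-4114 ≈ -0.611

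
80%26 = 2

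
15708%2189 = 385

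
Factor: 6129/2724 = 2^(-2) * 3^2 = 9/4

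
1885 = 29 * 65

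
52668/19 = 2772 = 2772.00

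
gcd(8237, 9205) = 1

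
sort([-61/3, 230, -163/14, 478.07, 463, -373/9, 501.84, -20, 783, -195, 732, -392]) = [-392, -195, -373/9, -61/3, -20, -163/14, 230, 463, 478.07, 501.84, 732, 783]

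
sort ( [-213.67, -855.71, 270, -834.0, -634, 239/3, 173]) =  [-855.71, -834.0, -634, -213.67, 239/3, 173, 270]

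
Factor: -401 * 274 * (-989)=2^1 * 23^1 * 43^1 * 137^1 * 401^1=108665386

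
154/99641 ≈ 0.00155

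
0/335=0=0.00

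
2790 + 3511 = 6301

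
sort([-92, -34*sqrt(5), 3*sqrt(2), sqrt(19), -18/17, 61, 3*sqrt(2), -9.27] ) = [-92, -34*sqrt(5), -9.27, -18/17, 3*sqrt(2), 3*sqrt(2), sqrt(19), 61] 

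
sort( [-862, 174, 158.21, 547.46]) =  [-862, 158.21, 174, 547.46]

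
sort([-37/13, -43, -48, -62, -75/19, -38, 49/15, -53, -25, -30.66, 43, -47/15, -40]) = [-62, -53, -48, -43, -40, -38, -30.66, -25, -75/19, -47/15, -37/13, 49/15, 43]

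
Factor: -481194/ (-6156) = 2^ (-1)*3^ (-1)*7^1*67^1 = 469/6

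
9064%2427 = 1783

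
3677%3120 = 557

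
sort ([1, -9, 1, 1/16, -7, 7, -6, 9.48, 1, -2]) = [-9, -7, -6, -2, 1/16, 1, 1, 1, 7, 9.48]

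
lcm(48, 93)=1488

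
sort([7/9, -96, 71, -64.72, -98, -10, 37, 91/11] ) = [-98, -96, -64.72, -10, 7/9, 91/11, 37, 71] 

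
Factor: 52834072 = 2^3*1723^1*3833^1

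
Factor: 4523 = 4523^1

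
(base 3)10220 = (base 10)105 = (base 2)1101001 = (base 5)410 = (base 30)3f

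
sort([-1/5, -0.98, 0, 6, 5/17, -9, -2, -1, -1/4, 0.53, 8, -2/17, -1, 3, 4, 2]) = [-9, -2, -1, -1, -0.98, -1/4, -1/5, -2/17, 0, 5/17, 0.53, 2, 3, 4, 6, 8]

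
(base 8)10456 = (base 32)49e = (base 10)4398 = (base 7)15552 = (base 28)5h2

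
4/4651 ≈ 0.000860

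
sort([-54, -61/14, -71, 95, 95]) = [-71, -54, -61/14, 95, 95]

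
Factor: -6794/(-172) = 2^(-1)*79^1 = 79/2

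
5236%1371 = 1123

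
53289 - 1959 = 51330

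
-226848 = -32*7089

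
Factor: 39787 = 11^1*3617^1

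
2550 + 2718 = 5268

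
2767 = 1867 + 900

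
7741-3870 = 3871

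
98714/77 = 1282 = 1282.00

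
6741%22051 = 6741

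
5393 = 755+4638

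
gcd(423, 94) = 47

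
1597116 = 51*31316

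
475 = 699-224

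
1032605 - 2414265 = -1381660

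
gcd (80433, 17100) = 9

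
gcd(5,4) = 1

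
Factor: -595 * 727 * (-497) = 5^1 * 7^2 * 17^1 * 71^1 * 727^1 = 214984805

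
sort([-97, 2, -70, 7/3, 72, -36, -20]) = [-97, -70, -36, -20, 2, 7/3, 72]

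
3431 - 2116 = 1315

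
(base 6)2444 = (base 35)h9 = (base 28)lg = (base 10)604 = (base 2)1001011100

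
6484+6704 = 13188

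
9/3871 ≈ 0.00232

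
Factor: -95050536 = -1 * 2^3 * 3^1 * 7^1 * 17^1 * 23^1 * 1447^1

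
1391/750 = 1 + 641/750 ≈ 1.85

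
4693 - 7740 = -3047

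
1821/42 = 607/14≈43.36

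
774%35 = 4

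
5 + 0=5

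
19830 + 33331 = 53161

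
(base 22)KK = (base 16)1CC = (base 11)389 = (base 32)EC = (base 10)460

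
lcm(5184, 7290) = 233280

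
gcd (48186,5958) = 18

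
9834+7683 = 17517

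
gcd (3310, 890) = 10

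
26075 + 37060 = 63135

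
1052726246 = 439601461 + 613124785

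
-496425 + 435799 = -60626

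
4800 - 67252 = -62452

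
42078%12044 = 5946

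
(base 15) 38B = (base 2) 1100100110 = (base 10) 806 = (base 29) RN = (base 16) 326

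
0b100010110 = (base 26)ai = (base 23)c2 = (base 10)278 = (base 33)8e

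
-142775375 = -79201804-63573571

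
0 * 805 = 0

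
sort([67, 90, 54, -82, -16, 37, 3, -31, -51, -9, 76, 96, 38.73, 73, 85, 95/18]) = [-82, -51, -31, -16, -9, 3, 95/18, 37, 38.73, 54, 67, 73, 76, 85, 90, 96]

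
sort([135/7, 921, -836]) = [-836, 135/7, 921]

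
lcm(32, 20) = 160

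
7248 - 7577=-329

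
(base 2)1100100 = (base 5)400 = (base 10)100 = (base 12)84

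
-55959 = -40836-15123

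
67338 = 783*86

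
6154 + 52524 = 58678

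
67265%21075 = 4040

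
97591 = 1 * 97591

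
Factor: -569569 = -1 * 7^1 * 11^1 * 13^1 * 569^1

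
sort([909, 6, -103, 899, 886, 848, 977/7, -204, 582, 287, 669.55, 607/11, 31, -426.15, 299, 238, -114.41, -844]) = [-844, -426.15, -204, -114.41, -103, 6, 31, 607/11, 977/7, 238, 287, 299, 582, 669.55, 848, 886, 899, 909]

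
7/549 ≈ 0.0128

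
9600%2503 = 2091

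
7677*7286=55934622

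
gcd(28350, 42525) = 14175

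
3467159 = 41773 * 83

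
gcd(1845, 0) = 1845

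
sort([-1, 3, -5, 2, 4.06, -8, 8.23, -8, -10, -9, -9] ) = [-10, -9, -9, -8, -8, -5, -1, 2, 3, 4.06, 8.23] 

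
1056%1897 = 1056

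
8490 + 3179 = 11669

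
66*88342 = 5830572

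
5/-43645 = -1/8729≈-0.000115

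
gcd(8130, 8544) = 6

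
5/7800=1/1560 ≈ 0.000641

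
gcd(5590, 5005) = 65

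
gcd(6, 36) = 6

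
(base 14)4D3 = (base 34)SH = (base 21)243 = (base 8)1711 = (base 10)969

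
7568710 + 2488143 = 10056853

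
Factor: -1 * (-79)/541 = 79^1 * 541^(-1) = 79/541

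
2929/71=41+18/71 ≈ 41.25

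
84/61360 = 21/15340 ≈ 0.00137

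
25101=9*2789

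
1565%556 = 453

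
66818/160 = 417 + 49/80 ≈ 417.61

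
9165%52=13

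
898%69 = 1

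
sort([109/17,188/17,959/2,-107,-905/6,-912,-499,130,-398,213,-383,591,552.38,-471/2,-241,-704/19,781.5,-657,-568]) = [-912,-657,-568,-499,-398,-383,-241,-471/2,-905/6,-107,-704/19,109/17,188/17,130,213,959/2,552.38,591,781.5]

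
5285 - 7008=-1723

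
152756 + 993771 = 1146527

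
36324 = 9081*4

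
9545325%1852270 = 283975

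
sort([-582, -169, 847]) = [-582, -169, 847]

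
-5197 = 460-5657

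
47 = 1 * 47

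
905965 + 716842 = 1622807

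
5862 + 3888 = 9750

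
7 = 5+2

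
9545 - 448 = 9097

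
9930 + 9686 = 19616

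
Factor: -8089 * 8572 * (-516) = 2^4 * 3^1 * 43^1 * 2143^1 * 8089^1 = 35778876528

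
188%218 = 188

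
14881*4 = 59524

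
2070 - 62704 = -60634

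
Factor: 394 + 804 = 2^1 * 599^1 = 1198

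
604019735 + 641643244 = 1245662979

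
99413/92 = 1080+53/92 ≈ 1080.58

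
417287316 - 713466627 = -296179311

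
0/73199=0=0.00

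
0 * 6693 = 0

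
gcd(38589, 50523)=3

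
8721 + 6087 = 14808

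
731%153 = 119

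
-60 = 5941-6001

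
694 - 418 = 276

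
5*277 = 1385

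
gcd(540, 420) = 60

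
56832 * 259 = 14719488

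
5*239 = 1195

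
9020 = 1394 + 7626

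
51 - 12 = 39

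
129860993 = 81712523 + 48148470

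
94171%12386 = 7469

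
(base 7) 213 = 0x6c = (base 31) 3f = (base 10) 108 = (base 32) 3c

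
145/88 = 1 + 57/88 ≈ 1.65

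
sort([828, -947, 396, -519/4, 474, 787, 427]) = [-947, -519/4, 396, 427, 474, 787, 828]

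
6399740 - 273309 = 6126431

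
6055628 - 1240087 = 4815541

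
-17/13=-1 - 4/13 ≈ -1.31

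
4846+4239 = 9085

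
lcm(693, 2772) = 2772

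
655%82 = 81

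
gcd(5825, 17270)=5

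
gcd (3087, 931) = 49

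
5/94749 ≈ 0.0000528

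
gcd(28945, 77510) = 5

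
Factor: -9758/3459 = -1*2^1*3^(-1)*7^1*17^1*41^1*1153^(-1) 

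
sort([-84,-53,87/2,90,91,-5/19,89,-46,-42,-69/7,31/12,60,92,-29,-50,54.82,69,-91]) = [-91,-84,-53,-50,-46,-42,-29,-69/7,-5/19,31/12,87/2,54.82,60,69,89,90,91,92]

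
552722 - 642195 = -89473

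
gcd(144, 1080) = 72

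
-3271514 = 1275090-4546604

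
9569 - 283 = 9286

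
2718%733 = 519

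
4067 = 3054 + 1013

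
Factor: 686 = 2^1*7^3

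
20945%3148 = 2057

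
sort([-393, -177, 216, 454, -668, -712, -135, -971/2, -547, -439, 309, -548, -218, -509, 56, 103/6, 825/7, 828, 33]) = [-712, -668, -548, -547, -509, -971/2, -439, -393, -218, -177, -135, 103/6, 33, 56, 825/7, 216, 309, 454, 828]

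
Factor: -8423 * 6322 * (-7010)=2^2 * 5^1 * 29^1 * 109^1 * 701^1 * 8423^1=373283944060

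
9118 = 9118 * 1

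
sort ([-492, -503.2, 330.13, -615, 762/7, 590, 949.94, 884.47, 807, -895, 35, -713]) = [-895, -713, -615, -503.2, -492, 35, 762/7, 330.13, 590, 807, 884.47, 949.94]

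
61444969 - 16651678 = 44793291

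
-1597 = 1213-2810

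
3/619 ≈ 0.00485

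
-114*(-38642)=4405188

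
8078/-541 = -14 - 504/541 ≈ -14.93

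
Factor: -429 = -1 * 3^1 * 11^1 * 13^1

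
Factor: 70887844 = 2^2 * 47^1 * 127^1 * 2969^1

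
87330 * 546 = 47682180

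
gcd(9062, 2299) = 1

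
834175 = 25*33367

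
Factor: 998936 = 2^3 * 23^1 * 61^1 * 89^1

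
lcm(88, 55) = 440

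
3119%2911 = 208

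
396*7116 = 2817936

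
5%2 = 1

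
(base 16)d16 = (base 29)3sf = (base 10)3350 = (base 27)4g2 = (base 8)6426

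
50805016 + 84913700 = 135718716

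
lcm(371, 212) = 1484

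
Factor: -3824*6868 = -1*2^6*17^1*101^1*239^1 = -26263232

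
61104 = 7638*8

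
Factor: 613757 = 19^1 * 32303^1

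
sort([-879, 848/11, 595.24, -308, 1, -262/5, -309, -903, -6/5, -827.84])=[-903, -879, -827.84, -309, -308, -262/5, -6/5, 1, 848/11, 595.24]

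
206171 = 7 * 29453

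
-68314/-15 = 4554 + 4/15 ≈ 4554.27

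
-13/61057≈-0.000213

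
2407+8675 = 11082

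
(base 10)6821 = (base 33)68n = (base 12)3b45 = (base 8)15245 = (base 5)204241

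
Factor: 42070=2^1*5^1*7^1*601^1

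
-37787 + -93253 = -131040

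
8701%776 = 165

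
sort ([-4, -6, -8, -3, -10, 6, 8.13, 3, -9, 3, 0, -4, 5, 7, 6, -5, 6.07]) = [-10, -9, -8, -6, -5, -4, -4, -3, 0, 3, 3, 5, 6, 6, 6.07, 7, 8.13]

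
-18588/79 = -235-23/79 ≈ -235.29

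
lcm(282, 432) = 20304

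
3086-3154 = -68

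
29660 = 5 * 5932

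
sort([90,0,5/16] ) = [0,5/16,90] 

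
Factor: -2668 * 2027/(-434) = 2^1 * 7^(-1) * 23^1 * 29^1 * 31^(-1) * 2027^1 = 2704018/217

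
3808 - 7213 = -3405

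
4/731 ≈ 0.00547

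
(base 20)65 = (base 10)125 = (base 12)a5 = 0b1111101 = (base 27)4h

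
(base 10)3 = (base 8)3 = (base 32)3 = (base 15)3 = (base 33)3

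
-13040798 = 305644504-318685302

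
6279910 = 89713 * 70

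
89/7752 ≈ 0.0115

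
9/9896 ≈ 0.000909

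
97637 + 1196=98833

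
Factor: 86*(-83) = -1*2^1*43^1*83^1 = -7138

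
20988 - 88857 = -67869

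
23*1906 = 43838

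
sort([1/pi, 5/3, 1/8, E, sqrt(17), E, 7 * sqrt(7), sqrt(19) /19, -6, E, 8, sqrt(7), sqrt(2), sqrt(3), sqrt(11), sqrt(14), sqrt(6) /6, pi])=[-6, 1/8, sqrt(19) /19, 1/pi, sqrt(6) /6, sqrt(2), 5/3, sqrt(3), sqrt(7), E, E, E, pi, sqrt(11), sqrt(14), sqrt(17), 8, 7 * sqrt(7)]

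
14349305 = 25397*565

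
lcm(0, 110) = 0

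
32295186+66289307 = 98584493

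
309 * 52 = 16068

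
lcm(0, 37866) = 0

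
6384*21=134064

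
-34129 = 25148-59277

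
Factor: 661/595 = 5^ (-1)*7^ (-1)*17^ (-1)*661^1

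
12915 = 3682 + 9233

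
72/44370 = 4/2465 ≈ 0.00162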